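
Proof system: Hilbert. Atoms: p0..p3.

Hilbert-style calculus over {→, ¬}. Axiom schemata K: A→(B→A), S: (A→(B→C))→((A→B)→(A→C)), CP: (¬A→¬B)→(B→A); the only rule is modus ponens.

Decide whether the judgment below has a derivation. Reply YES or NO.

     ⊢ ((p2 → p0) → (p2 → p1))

Enumerate valuations to refute Γ ⊢ Δ:
  v=0000: Γ:[] Δ:[((p2 → p0) → (p2 → p1))=T] refutes=False
  v=0001: Γ:[] Δ:[((p2 → p0) → (p2 → p1))=T] refutes=False
  v=0010: Γ:[] Δ:[((p2 → p0) → (p2 → p1))=T] refutes=False
  v=0011: Γ:[] Δ:[((p2 → p0) → (p2 → p1))=T] refutes=False
  v=0100: Γ:[] Δ:[((p2 → p0) → (p2 → p1))=T] refutes=False
  v=0101: Γ:[] Δ:[((p2 → p0) → (p2 → p1))=T] refutes=False
  v=0110: Γ:[] Δ:[((p2 → p0) → (p2 → p1))=T] refutes=False
  v=0111: Γ:[] Δ:[((p2 → p0) → (p2 → p1))=T] refutes=False
  v=1000: Γ:[] Δ:[((p2 → p0) → (p2 → p1))=T] refutes=False
  v=1001: Γ:[] Δ:[((p2 → p0) → (p2 → p1))=T] refutes=False
  v=1010: Γ:[] Δ:[((p2 → p0) → (p2 → p1))=F] refutes=True  ← countermodel

Result: NO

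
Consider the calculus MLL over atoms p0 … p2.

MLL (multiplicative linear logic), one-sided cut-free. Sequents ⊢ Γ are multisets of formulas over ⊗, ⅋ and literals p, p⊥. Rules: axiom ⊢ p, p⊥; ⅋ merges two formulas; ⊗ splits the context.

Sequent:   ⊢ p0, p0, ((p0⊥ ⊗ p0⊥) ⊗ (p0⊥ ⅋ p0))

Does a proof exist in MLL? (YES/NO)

Proof tree:
[⊗]  ⊢ p0, p0, ((p0⊥ ⊗ p0⊥) ⊗ (p0⊥ ⅋ p0))
  [⊗]  ⊢ p0, p0, (p0⊥ ⊗ p0⊥)
    [Ax]  ⊢ p0, p0⊥
    [Ax]  ⊢ p0, p0⊥
  [⅋]  ⊢ (p0⊥ ⅋ p0)
    [Ax]  ⊢ p0, p0⊥

Result: YES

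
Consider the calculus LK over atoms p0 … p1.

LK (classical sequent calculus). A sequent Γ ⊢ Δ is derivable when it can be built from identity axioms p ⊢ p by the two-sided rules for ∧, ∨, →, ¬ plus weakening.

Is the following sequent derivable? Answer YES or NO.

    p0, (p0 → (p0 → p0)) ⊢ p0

Proof tree:
[→L] p0, (p0 → (p0 → p0)) ⊢ p0
  [Ax] p0 ⊢ p0
  [→L] p0, (p0 → p0) ⊢ p0
    [Ax] p0 ⊢ p0
    [Ax] p0 ⊢ p0

Result: YES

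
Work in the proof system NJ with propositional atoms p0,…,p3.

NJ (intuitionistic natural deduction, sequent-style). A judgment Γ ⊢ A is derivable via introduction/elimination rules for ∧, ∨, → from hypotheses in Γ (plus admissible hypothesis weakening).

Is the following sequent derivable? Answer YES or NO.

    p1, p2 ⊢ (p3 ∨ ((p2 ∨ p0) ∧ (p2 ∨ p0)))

Proof tree:
[∨I₂] p1, p2 ⊢ (p3 ∨ ((p2 ∨ p0) ∧ (p2 ∨ p0)))
  [∧I] p1, p2 ⊢ ((p2 ∨ p0) ∧ (p2 ∨ p0))
    [Wk] p2, p1 ⊢ (p2 ∨ p0)
      [∨I₁] p2 ⊢ (p2 ∨ p0)
        [Ax] p2 ⊢ p2
    [Wk] p2, p1 ⊢ (p2 ∨ p0)
      [∨I₁] p2 ⊢ (p2 ∨ p0)
        [Ax] p2 ⊢ p2

Result: YES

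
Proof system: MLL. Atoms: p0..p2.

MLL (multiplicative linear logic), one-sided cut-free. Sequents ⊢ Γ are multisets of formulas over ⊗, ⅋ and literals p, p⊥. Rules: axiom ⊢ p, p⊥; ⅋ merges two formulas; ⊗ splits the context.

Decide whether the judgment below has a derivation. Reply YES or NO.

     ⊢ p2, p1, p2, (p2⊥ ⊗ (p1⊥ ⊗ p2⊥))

Proof tree:
[⊗]  ⊢ p2, p1, p2, (p2⊥ ⊗ (p1⊥ ⊗ p2⊥))
  [Ax]  ⊢ p2, p2⊥
  [⊗]  ⊢ p1, p2, (p1⊥ ⊗ p2⊥)
    [Ax]  ⊢ p1, p1⊥
    [Ax]  ⊢ p2, p2⊥

Result: YES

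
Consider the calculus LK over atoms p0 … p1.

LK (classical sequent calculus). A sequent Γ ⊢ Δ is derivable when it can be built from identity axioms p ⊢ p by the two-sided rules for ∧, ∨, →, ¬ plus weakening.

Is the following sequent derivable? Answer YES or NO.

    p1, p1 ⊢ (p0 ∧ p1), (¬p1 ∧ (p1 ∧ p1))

Search for a countermodel by truth-table:
  v=00: Γ:[p1=F, p1=F] Δ:[(p0 ∧ p1)=F, (¬p1 ∧ (p1 ∧ p1))=F] refutes=False
  v=01: Γ:[p1=T, p1=T] Δ:[(p0 ∧ p1)=F, (¬p1 ∧ (p1 ∧ p1))=F] refutes=True  ← countermodel

Result: NO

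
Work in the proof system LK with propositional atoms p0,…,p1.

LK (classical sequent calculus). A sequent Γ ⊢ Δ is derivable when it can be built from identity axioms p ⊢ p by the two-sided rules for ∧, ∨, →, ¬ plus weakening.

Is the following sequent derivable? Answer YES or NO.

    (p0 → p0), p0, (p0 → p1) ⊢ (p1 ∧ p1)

Derivation (root first):
[→L] (p0 → p0), p0, (p0 → p1) ⊢ (p1 ∧ p1)
  [→L] p0, (p0 → p0) ⊢ p0
    [Ax] p0 ⊢ p0
    [Ax] p0 ⊢ p0
  [∧R] p1 ⊢ (p1 ∧ p1)
    [Ax] p1 ⊢ p1
    [Ax] p1 ⊢ p1

Result: YES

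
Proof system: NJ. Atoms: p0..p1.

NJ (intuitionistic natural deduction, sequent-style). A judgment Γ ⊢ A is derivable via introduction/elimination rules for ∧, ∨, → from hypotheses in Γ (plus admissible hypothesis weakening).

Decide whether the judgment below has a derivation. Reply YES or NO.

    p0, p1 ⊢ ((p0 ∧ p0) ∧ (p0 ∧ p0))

Proof tree:
[Wk] p0, p1 ⊢ ((p0 ∧ p0) ∧ (p0 ∧ p0))
  [∧I] p0 ⊢ ((p0 ∧ p0) ∧ (p0 ∧ p0))
    [∧I] p0 ⊢ (p0 ∧ p0)
      [Ax] p0 ⊢ p0
      [Ax] p0 ⊢ p0
    [∧I] p0 ⊢ (p0 ∧ p0)
      [Ax] p0 ⊢ p0
      [Ax] p0 ⊢ p0

Result: YES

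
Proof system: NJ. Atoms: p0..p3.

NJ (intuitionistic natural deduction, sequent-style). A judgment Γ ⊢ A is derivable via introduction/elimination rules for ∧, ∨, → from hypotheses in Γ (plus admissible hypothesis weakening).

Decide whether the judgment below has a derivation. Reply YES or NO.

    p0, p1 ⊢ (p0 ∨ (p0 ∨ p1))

Derivation (root first):
[∨I₂] p0, p1 ⊢ (p0 ∨ (p0 ∨ p1))
  [∨I₁] p0, p1 ⊢ (p0 ∨ p1)
    [Wk] p0, p1 ⊢ p0
      [Ax] p0 ⊢ p0

Result: YES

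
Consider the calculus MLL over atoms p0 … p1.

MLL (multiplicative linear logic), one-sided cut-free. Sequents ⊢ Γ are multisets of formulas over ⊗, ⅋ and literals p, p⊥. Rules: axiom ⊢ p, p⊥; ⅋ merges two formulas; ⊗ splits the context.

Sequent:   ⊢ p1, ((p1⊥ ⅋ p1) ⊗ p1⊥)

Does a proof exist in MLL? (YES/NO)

Derivation trace:
[⊗]  ⊢ p1, ((p1⊥ ⅋ p1) ⊗ p1⊥)
  [⅋]  ⊢ (p1⊥ ⅋ p1)
    [Ax]  ⊢ p1, p1⊥
  [Ax]  ⊢ p1, p1⊥

Result: YES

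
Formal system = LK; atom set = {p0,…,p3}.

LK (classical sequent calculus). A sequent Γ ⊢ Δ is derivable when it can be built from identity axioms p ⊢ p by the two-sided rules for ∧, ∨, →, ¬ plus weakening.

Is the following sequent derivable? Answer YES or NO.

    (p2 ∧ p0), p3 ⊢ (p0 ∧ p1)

Truth-table refutation:
  v=0000: Γ:[(p2 ∧ p0)=F, p3=F] Δ:[(p0 ∧ p1)=F] refutes=False
  v=0001: Γ:[(p2 ∧ p0)=F, p3=T] Δ:[(p0 ∧ p1)=F] refutes=False
  v=0010: Γ:[(p2 ∧ p0)=F, p3=F] Δ:[(p0 ∧ p1)=F] refutes=False
  v=0011: Γ:[(p2 ∧ p0)=F, p3=T] Δ:[(p0 ∧ p1)=F] refutes=False
  v=0100: Γ:[(p2 ∧ p0)=F, p3=F] Δ:[(p0 ∧ p1)=F] refutes=False
  v=0101: Γ:[(p2 ∧ p0)=F, p3=T] Δ:[(p0 ∧ p1)=F] refutes=False
  v=0110: Γ:[(p2 ∧ p0)=F, p3=F] Δ:[(p0 ∧ p1)=F] refutes=False
  v=0111: Γ:[(p2 ∧ p0)=F, p3=T] Δ:[(p0 ∧ p1)=F] refutes=False
  v=1000: Γ:[(p2 ∧ p0)=F, p3=F] Δ:[(p0 ∧ p1)=F] refutes=False
  v=1001: Γ:[(p2 ∧ p0)=F, p3=T] Δ:[(p0 ∧ p1)=F] refutes=False
  v=1010: Γ:[(p2 ∧ p0)=T, p3=F] Δ:[(p0 ∧ p1)=F] refutes=False
  v=1011: Γ:[(p2 ∧ p0)=T, p3=T] Δ:[(p0 ∧ p1)=F] refutes=True  ← countermodel

Result: NO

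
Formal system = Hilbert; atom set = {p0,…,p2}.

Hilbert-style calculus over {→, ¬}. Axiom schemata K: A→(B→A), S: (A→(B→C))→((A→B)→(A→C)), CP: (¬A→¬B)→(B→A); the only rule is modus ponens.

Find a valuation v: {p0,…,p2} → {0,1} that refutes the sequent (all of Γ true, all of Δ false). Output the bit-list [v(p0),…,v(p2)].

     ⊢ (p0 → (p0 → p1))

Truth-table refutation:
  v=000: Γ:[] Δ:[(p0 → (p0 → p1))=T] refutes=False
  v=001: Γ:[] Δ:[(p0 → (p0 → p1))=T] refutes=False
  v=010: Γ:[] Δ:[(p0 → (p0 → p1))=T] refutes=False
  v=011: Γ:[] Δ:[(p0 → (p0 → p1))=T] refutes=False
  v=100: Γ:[] Δ:[(p0 → (p0 → p1))=F] refutes=True  ← countermodel

Result: [1, 0, 0]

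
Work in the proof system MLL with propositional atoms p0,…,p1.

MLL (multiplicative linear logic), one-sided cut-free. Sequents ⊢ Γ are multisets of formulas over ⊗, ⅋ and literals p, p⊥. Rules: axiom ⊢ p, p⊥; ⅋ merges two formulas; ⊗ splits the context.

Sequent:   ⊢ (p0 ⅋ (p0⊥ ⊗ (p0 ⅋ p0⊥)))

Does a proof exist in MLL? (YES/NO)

Derivation trace:
[⅋]  ⊢ (p0 ⅋ (p0⊥ ⊗ (p0 ⅋ p0⊥)))
  [⊗]  ⊢ p0, (p0⊥ ⊗ (p0 ⅋ p0⊥))
    [Ax]  ⊢ p0, p0⊥
    [⅋]  ⊢ (p0 ⅋ p0⊥)
      [Ax]  ⊢ p0, p0⊥

Result: YES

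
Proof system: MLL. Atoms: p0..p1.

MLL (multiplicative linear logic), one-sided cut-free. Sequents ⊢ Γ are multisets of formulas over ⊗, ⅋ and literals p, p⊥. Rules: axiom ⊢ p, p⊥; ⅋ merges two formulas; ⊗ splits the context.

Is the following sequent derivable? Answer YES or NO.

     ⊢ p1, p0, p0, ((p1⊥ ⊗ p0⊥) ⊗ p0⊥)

Proof tree:
[⊗]  ⊢ p1, p0, p0, ((p1⊥ ⊗ p0⊥) ⊗ p0⊥)
  [⊗]  ⊢ p1, p0, (p1⊥ ⊗ p0⊥)
    [Ax]  ⊢ p1, p1⊥
    [Ax]  ⊢ p0, p0⊥
  [Ax]  ⊢ p0, p0⊥

Result: YES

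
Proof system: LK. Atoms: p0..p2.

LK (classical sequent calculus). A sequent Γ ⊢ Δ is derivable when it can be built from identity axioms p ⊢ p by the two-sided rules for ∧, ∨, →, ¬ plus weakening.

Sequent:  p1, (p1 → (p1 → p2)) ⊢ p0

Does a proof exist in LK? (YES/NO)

Search for a countermodel by truth-table:
  v=000: Γ:[p1=F, (p1 → (p1 → p2))=T] Δ:[p0=F] refutes=False
  v=001: Γ:[p1=F, (p1 → (p1 → p2))=T] Δ:[p0=F] refutes=False
  v=010: Γ:[p1=T, (p1 → (p1 → p2))=F] Δ:[p0=F] refutes=False
  v=011: Γ:[p1=T, (p1 → (p1 → p2))=T] Δ:[p0=F] refutes=True  ← countermodel

Result: NO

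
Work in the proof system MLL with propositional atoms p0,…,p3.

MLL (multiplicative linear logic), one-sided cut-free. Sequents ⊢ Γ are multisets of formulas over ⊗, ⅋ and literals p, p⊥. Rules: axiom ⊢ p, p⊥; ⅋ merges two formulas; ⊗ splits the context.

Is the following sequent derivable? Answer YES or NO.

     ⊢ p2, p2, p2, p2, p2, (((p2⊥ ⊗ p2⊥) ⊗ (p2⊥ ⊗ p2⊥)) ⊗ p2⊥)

Derivation (root first):
[⊗]  ⊢ p2, p2, p2, p2, p2, (((p2⊥ ⊗ p2⊥) ⊗ (p2⊥ ⊗ p2⊥)) ⊗ p2⊥)
  [⊗]  ⊢ p2, p2, p2, p2, ((p2⊥ ⊗ p2⊥) ⊗ (p2⊥ ⊗ p2⊥))
    [⊗]  ⊢ p2, p2, (p2⊥ ⊗ p2⊥)
      [Ax]  ⊢ p2, p2⊥
      [Ax]  ⊢ p2, p2⊥
    [⊗]  ⊢ p2, p2, (p2⊥ ⊗ p2⊥)
      [Ax]  ⊢ p2, p2⊥
      [Ax]  ⊢ p2, p2⊥
  [Ax]  ⊢ p2, p2⊥

Result: YES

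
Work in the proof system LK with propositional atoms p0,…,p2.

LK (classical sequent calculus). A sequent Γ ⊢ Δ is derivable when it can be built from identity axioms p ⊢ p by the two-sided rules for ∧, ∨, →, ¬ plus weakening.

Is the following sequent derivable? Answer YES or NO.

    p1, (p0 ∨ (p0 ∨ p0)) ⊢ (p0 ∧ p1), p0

Derivation trace:
[∨L] p1, (p0 ∨ (p0 ∨ p0)) ⊢ (p0 ∧ p1), p0
  [Ax] p0 ⊢ p0
  [∧R] p1, (p0 ∨ p0) ⊢ (p0 ∧ p1)
    [∨L] (p0 ∨ p0) ⊢ p0
      [Ax] p0 ⊢ p0
      [Ax] p0 ⊢ p0
    [Ax] p1 ⊢ p1

Result: YES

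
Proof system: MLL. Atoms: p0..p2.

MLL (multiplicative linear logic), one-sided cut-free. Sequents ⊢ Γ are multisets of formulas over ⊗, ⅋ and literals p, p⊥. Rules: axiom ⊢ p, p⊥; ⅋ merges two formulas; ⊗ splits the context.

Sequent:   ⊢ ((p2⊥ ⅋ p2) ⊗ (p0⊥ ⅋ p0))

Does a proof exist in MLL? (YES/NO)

Proof tree:
[⊗]  ⊢ ((p2⊥ ⅋ p2) ⊗ (p0⊥ ⅋ p0))
  [⅋]  ⊢ (p2⊥ ⅋ p2)
    [Ax]  ⊢ p2, p2⊥
  [⅋]  ⊢ (p0⊥ ⅋ p0)
    [Ax]  ⊢ p0, p0⊥

Result: YES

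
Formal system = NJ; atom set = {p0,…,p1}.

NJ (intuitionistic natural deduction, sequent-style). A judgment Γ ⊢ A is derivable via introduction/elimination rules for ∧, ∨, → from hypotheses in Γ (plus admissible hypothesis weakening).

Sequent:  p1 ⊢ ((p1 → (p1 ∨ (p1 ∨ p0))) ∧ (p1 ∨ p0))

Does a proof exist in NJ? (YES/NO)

Derivation trace:
[∧I] p1 ⊢ ((p1 → (p1 ∨ (p1 ∨ p0))) ∧ (p1 ∨ p0))
  [→I]  ⊢ (p1 → (p1 ∨ (p1 ∨ p0)))
    [∨I₂] p1 ⊢ (p1 ∨ (p1 ∨ p0))
      [∨I₁] p1 ⊢ (p1 ∨ p0)
        [Ax] p1 ⊢ p1
  [∨I₁] p1 ⊢ (p1 ∨ p0)
    [Ax] p1 ⊢ p1

Result: YES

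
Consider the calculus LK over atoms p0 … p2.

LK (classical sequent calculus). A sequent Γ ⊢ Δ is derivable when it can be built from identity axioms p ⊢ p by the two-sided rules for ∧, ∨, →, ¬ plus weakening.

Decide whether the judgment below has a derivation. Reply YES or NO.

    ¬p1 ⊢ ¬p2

Search for a countermodel by truth-table:
  v=000: Γ:[¬p1=T] Δ:[¬p2=T] refutes=False
  v=001: Γ:[¬p1=T] Δ:[¬p2=F] refutes=True  ← countermodel

Result: NO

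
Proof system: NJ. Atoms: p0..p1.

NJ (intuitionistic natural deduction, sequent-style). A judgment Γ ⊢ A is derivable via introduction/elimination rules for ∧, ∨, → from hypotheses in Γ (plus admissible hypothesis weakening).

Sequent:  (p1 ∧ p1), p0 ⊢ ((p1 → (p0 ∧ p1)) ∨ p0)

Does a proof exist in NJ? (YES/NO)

Derivation (root first):
[∨I₁] (p1 ∧ p1), p0 ⊢ ((p1 → (p0 ∧ p1)) ∨ p0)
  [→I] (p1 ∧ p1), p0 ⊢ (p1 → (p0 ∧ p1))
    [∧I] p1, (p1 ∧ p1), p0 ⊢ (p0 ∧ p1)
      [Wk] p0, (p1 ∧ p1) ⊢ p0
        [Ax] p0 ⊢ p0
      [Ax] p1 ⊢ p1

Result: YES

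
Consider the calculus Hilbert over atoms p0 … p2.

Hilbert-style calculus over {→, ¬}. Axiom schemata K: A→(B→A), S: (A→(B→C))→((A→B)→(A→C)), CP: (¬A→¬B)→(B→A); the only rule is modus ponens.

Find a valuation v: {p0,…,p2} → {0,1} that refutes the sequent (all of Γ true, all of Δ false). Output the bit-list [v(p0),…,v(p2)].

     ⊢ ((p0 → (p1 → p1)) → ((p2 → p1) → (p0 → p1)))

Enumerate valuations to refute Γ ⊢ Δ:
  v=000: Γ:[] Δ:[((p0 → (p1 → p1)) → ((p2 → p1) → (p0 → p1)))=T] refutes=False
  v=001: Γ:[] Δ:[((p0 → (p1 → p1)) → ((p2 → p1) → (p0 → p1)))=T] refutes=False
  v=010: Γ:[] Δ:[((p0 → (p1 → p1)) → ((p2 → p1) → (p0 → p1)))=T] refutes=False
  v=011: Γ:[] Δ:[((p0 → (p1 → p1)) → ((p2 → p1) → (p0 → p1)))=T] refutes=False
  v=100: Γ:[] Δ:[((p0 → (p1 → p1)) → ((p2 → p1) → (p0 → p1)))=F] refutes=True  ← countermodel

Result: [1, 0, 0]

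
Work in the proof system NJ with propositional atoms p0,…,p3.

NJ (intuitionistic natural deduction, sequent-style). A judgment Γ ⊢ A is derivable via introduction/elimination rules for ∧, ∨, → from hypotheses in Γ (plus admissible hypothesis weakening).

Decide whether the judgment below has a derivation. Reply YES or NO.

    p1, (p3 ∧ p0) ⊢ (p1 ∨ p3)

Derivation (root first):
[Wk] p1, (p3 ∧ p0) ⊢ (p1 ∨ p3)
  [∨I₁] p1 ⊢ (p1 ∨ p3)
    [Ax] p1 ⊢ p1

Result: YES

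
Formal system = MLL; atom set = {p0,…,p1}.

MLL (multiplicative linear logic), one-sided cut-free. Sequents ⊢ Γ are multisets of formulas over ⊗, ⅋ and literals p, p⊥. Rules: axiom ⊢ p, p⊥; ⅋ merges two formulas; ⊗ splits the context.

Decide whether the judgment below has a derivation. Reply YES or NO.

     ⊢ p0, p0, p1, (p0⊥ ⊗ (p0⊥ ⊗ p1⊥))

Proof tree:
[⊗]  ⊢ p0, p0, p1, (p0⊥ ⊗ (p0⊥ ⊗ p1⊥))
  [Ax]  ⊢ p0, p0⊥
  [⊗]  ⊢ p0, p1, (p0⊥ ⊗ p1⊥)
    [Ax]  ⊢ p0, p0⊥
    [Ax]  ⊢ p1, p1⊥

Result: YES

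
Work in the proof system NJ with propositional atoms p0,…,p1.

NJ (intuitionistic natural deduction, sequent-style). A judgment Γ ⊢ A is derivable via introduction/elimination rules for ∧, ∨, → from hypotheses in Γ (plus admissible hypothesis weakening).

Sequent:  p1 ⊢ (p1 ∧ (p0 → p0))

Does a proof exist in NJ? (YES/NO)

Derivation trace:
[∧I] p1 ⊢ (p1 ∧ (p0 → p0))
  [Ax] p1 ⊢ p1
  [→I]  ⊢ (p0 → p0)
    [Ax] p0 ⊢ p0

Result: YES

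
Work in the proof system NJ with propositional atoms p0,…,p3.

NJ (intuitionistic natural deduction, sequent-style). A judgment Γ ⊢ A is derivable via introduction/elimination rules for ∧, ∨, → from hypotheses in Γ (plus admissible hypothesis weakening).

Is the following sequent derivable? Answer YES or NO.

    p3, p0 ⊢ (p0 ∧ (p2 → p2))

Derivation trace:
[∧I] p3, p0 ⊢ (p0 ∧ (p2 → p2))
  [Wk] p0, p3 ⊢ p0
    [Ax] p0 ⊢ p0
  [→I]  ⊢ (p2 → p2)
    [Ax] p2 ⊢ p2

Result: YES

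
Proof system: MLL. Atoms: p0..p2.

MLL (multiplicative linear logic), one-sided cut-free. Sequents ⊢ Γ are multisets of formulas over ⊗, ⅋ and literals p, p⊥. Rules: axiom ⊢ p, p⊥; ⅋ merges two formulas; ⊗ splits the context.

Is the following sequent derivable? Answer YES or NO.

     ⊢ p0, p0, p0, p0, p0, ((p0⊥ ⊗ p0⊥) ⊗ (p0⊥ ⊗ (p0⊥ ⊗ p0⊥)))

Derivation trace:
[⊗]  ⊢ p0, p0, p0, p0, p0, ((p0⊥ ⊗ p0⊥) ⊗ (p0⊥ ⊗ (p0⊥ ⊗ p0⊥)))
  [⊗]  ⊢ p0, p0, (p0⊥ ⊗ p0⊥)
    [Ax]  ⊢ p0, p0⊥
    [Ax]  ⊢ p0, p0⊥
  [⊗]  ⊢ p0, p0, p0, (p0⊥ ⊗ (p0⊥ ⊗ p0⊥))
    [Ax]  ⊢ p0, p0⊥
    [⊗]  ⊢ p0, p0, (p0⊥ ⊗ p0⊥)
      [Ax]  ⊢ p0, p0⊥
      [Ax]  ⊢ p0, p0⊥

Result: YES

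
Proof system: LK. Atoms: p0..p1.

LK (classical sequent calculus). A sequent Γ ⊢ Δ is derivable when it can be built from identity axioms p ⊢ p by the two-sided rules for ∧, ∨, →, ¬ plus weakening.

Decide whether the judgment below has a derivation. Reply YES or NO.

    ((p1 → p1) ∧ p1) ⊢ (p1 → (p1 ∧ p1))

Proof tree:
[→R] ((p1 → p1) ∧ p1) ⊢ (p1 → (p1 ∧ p1))
  [∧R] p1, ((p1 → p1) ∧ p1) ⊢ (p1 ∧ p1)
    [Ax] p1 ⊢ p1
    [∧L] ((p1 → p1) ∧ p1) ⊢ p1
      [→L] p1, (p1 → p1) ⊢ p1
        [Ax] p1 ⊢ p1
        [Ax] p1 ⊢ p1

Result: YES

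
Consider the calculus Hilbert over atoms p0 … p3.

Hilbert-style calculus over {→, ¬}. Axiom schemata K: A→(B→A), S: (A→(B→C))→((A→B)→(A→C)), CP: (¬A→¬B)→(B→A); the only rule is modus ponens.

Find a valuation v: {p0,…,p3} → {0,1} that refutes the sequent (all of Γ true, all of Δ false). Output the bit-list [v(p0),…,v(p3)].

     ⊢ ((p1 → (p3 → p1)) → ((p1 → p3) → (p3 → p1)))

Enumerate valuations to refute Γ ⊢ Δ:
  v=0000: Γ:[] Δ:[((p1 → (p3 → p1)) → ((p1 → p3) → (p3 → p1)))=T] refutes=False
  v=0001: Γ:[] Δ:[((p1 → (p3 → p1)) → ((p1 → p3) → (p3 → p1)))=F] refutes=True  ← countermodel

Result: [0, 0, 0, 1]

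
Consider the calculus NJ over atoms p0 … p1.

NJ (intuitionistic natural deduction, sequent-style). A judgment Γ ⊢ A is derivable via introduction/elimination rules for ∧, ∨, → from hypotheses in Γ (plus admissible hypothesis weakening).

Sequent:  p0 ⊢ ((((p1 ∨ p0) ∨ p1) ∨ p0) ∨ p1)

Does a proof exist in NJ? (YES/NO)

Derivation (root first):
[∨I₁] p0 ⊢ ((((p1 ∨ p0) ∨ p1) ∨ p0) ∨ p1)
  [∨I₁] p0 ⊢ (((p1 ∨ p0) ∨ p1) ∨ p0)
    [∨I₁] p0 ⊢ ((p1 ∨ p0) ∨ p1)
      [∨I₂] p0 ⊢ (p1 ∨ p0)
        [Ax] p0 ⊢ p0

Result: YES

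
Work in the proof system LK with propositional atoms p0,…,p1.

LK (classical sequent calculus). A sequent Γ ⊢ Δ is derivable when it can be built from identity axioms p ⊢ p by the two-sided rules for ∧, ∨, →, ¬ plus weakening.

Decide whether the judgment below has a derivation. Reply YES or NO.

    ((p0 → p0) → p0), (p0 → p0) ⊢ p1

Search for a countermodel by truth-table:
  v=00: Γ:[((p0 → p0) → p0)=F, (p0 → p0)=T] Δ:[p1=F] refutes=False
  v=01: Γ:[((p0 → p0) → p0)=F, (p0 → p0)=T] Δ:[p1=T] refutes=False
  v=10: Γ:[((p0 → p0) → p0)=T, (p0 → p0)=T] Δ:[p1=F] refutes=True  ← countermodel

Result: NO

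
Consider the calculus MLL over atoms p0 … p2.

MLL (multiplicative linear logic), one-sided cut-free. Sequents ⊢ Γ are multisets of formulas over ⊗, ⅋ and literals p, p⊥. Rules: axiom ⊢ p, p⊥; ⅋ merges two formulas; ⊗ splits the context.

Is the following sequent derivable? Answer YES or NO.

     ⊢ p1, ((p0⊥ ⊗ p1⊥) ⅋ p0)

Derivation trace:
[⅋]  ⊢ p1, ((p0⊥ ⊗ p1⊥) ⅋ p0)
  [⊗]  ⊢ p0, p1, (p0⊥ ⊗ p1⊥)
    [Ax]  ⊢ p0, p0⊥
    [Ax]  ⊢ p1, p1⊥

Result: YES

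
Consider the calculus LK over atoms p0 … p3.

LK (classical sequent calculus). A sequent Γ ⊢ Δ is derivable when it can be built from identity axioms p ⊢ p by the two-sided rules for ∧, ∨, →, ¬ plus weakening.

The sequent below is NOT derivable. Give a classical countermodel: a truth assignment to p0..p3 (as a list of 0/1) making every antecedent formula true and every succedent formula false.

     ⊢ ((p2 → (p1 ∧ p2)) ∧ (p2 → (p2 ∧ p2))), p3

Truth-table refutation:
  v=0000: Γ:[] Δ:[((p2 → (p1 ∧ p2)) ∧ (p2 → (p2 ∧ p2)))=T, p3=F] refutes=False
  v=0001: Γ:[] Δ:[((p2 → (p1 ∧ p2)) ∧ (p2 → (p2 ∧ p2)))=T, p3=T] refutes=False
  v=0010: Γ:[] Δ:[((p2 → (p1 ∧ p2)) ∧ (p2 → (p2 ∧ p2)))=F, p3=F] refutes=True  ← countermodel

Result: [0, 0, 1, 0]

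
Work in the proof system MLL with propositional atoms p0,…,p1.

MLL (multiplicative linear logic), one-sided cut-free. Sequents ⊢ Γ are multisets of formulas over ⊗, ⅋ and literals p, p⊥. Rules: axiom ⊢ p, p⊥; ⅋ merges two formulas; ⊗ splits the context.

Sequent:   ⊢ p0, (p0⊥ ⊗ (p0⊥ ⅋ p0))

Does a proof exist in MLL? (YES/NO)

Derivation (root first):
[⊗]  ⊢ p0, (p0⊥ ⊗ (p0⊥ ⅋ p0))
  [Ax]  ⊢ p0, p0⊥
  [⅋]  ⊢ (p0⊥ ⅋ p0)
    [Ax]  ⊢ p0, p0⊥

Result: YES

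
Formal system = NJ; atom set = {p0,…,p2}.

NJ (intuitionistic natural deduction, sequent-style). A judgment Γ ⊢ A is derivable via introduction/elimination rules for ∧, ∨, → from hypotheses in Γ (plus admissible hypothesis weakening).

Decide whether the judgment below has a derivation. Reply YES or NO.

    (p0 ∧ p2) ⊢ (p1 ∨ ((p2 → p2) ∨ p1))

Proof tree:
[∨I₂] (p0 ∧ p2) ⊢ (p1 ∨ ((p2 → p2) ∨ p1))
  [Wk] (p0 ∧ p2) ⊢ ((p2 → p2) ∨ p1)
    [∨I₁]  ⊢ ((p2 → p2) ∨ p1)
      [→I]  ⊢ (p2 → p2)
        [Ax] p2 ⊢ p2

Result: YES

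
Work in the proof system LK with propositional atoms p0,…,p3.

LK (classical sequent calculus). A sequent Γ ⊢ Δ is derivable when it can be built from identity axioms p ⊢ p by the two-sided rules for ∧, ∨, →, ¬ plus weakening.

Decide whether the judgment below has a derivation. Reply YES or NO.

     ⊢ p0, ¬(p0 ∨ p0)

Proof tree:
[¬R]  ⊢ p0, ¬(p0 ∨ p0)
  [∨L] (p0 ∨ p0) ⊢ p0
    [Ax] p0 ⊢ p0
    [Ax] p0 ⊢ p0

Result: YES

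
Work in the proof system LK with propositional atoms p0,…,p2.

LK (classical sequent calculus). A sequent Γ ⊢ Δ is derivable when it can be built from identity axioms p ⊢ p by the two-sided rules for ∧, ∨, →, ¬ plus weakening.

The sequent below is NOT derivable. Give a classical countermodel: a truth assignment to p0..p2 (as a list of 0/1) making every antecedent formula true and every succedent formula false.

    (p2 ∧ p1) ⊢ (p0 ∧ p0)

Enumerate valuations to refute Γ ⊢ Δ:
  v=000: Γ:[(p2 ∧ p1)=F] Δ:[(p0 ∧ p0)=F] refutes=False
  v=001: Γ:[(p2 ∧ p1)=F] Δ:[(p0 ∧ p0)=F] refutes=False
  v=010: Γ:[(p2 ∧ p1)=F] Δ:[(p0 ∧ p0)=F] refutes=False
  v=011: Γ:[(p2 ∧ p1)=T] Δ:[(p0 ∧ p0)=F] refutes=True  ← countermodel

Result: [0, 1, 1]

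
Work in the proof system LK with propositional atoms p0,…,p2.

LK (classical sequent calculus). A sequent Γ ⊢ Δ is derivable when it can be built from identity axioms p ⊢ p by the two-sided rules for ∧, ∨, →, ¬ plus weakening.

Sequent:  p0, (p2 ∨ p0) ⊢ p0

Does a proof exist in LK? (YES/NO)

Derivation (root first):
[∨L] p0, (p2 ∨ p0) ⊢ p0
  [WL] p0, p2 ⊢ p0
    [Ax] p0 ⊢ p0
  [Ax] p0 ⊢ p0

Result: YES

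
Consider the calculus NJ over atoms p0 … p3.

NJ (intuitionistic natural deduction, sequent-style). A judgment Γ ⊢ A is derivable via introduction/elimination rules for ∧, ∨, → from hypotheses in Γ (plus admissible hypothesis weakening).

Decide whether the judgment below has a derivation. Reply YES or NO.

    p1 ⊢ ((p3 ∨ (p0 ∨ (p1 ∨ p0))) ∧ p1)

Derivation (root first):
[∧I] p1 ⊢ ((p3 ∨ (p0 ∨ (p1 ∨ p0))) ∧ p1)
  [∨I₂] p1 ⊢ (p3 ∨ (p0 ∨ (p1 ∨ p0)))
    [∨I₂] p1 ⊢ (p0 ∨ (p1 ∨ p0))
      [∨I₁] p1 ⊢ (p1 ∨ p0)
        [Ax] p1 ⊢ p1
  [Ax] p1 ⊢ p1

Result: YES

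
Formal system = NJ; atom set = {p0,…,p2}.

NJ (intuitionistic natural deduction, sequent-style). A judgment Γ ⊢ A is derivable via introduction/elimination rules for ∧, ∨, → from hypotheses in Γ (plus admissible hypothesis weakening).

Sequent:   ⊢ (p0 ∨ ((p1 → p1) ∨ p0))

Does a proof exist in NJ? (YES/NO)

Proof tree:
[∨I₂]  ⊢ (p0 ∨ ((p1 → p1) ∨ p0))
  [∨I₁]  ⊢ ((p1 → p1) ∨ p0)
    [→I]  ⊢ (p1 → p1)
      [Ax] p1 ⊢ p1

Result: YES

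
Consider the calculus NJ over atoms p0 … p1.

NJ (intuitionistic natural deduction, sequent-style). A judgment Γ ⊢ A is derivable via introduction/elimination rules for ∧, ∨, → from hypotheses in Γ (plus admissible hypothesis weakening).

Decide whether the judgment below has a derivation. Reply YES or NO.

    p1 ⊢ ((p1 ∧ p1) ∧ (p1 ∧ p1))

Derivation trace:
[∧I] p1 ⊢ ((p1 ∧ p1) ∧ (p1 ∧ p1))
  [∧I] p1 ⊢ (p1 ∧ p1)
    [Ax] p1 ⊢ p1
    [Ax] p1 ⊢ p1
  [∧I] p1 ⊢ (p1 ∧ p1)
    [Ax] p1 ⊢ p1
    [Ax] p1 ⊢ p1

Result: YES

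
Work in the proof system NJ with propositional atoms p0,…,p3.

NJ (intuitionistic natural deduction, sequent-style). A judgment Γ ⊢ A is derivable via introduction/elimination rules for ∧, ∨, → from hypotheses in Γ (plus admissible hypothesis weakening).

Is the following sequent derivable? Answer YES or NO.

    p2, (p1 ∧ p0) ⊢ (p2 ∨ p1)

Proof tree:
[∨I₁] p2, (p1 ∧ p0) ⊢ (p2 ∨ p1)
  [Wk] p2, (p1 ∧ p0) ⊢ p2
    [Ax] p2 ⊢ p2

Result: YES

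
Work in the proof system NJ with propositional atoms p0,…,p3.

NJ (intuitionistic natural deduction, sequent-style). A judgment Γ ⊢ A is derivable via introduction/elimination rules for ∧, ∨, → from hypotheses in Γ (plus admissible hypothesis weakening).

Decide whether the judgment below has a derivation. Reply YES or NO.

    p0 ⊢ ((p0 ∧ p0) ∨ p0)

Proof tree:
[∨I₁] p0 ⊢ ((p0 ∧ p0) ∨ p0)
  [∧I] p0 ⊢ (p0 ∧ p0)
    [Ax] p0 ⊢ p0
    [Ax] p0 ⊢ p0

Result: YES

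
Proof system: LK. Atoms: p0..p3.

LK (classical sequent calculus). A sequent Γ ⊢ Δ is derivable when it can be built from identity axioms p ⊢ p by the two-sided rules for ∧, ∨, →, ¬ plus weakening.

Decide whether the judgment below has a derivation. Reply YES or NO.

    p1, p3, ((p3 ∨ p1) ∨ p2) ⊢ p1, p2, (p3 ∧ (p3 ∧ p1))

Proof tree:
[∨L] p1, p3, ((p3 ∨ p1) ∨ p2) ⊢ p1, p2, (p3 ∧ (p3 ∧ p1))
  [∧R] p1, p3, (p3 ∨ p1) ⊢ p1, (p3 ∧ (p3 ∧ p1))
    [∨L] (p3 ∨ p1) ⊢ p1, p3
      [Ax] p3 ⊢ p3
      [Ax] p1 ⊢ p1
    [∧R] p1, p3 ⊢ (p3 ∧ p1)
      [Ax] p3 ⊢ p3
      [Ax] p1 ⊢ p1
  [Ax] p2 ⊢ p2

Result: YES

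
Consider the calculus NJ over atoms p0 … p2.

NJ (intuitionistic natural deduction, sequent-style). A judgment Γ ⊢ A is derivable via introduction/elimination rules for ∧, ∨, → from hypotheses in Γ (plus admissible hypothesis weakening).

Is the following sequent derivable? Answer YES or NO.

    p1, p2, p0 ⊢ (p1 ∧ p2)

Derivation trace:
[∧I] p1, p2, p0 ⊢ (p1 ∧ p2)
  [Ax] p1 ⊢ p1
  [Wk] p2, p0, p2 ⊢ p2
    [Wk] p2, p0 ⊢ p2
      [Ax] p2 ⊢ p2

Result: YES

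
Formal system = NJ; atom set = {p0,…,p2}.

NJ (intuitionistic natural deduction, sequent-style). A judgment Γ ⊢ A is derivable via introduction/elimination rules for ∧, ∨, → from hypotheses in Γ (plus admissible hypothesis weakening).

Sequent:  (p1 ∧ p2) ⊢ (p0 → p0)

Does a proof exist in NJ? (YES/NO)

Derivation (root first):
[→I] (p1 ∧ p2) ⊢ (p0 → p0)
  [Wk] p0, (p1 ∧ p2) ⊢ p0
    [Ax] p0 ⊢ p0

Result: YES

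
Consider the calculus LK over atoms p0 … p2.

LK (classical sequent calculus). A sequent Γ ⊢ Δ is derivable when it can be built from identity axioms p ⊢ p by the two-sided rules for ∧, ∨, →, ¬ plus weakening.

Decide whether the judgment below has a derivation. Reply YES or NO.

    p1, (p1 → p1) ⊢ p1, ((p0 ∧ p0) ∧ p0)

Derivation (root first):
[∧R] p1, (p1 → p1) ⊢ p1, ((p0 ∧ p0) ∧ p0)
  [∧R] p1, (p1 → p1) ⊢ p1, (p0 ∧ p0)
    [WR] p1 ⊢ p1, p0
      [Ax] p1 ⊢ p1
    [WR] p1, (p1 → p1) ⊢ p1, p0
      [→L] p1, (p1 → p1) ⊢ p1
        [Ax] p1 ⊢ p1
        [Ax] p1 ⊢ p1
  [WR] p1, (p1 → p1) ⊢ p1, p0
    [→L] p1, (p1 → p1) ⊢ p1
      [Ax] p1 ⊢ p1
      [Ax] p1 ⊢ p1

Result: YES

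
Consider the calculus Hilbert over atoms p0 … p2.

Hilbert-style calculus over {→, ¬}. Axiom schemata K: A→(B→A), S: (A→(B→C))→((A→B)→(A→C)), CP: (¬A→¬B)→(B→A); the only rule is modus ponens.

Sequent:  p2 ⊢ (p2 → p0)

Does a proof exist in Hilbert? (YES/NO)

Enumerate valuations to refute Γ ⊢ Δ:
  v=000: Γ:[p2=F] Δ:[(p2 → p0)=T] refutes=False
  v=001: Γ:[p2=T] Δ:[(p2 → p0)=F] refutes=True  ← countermodel

Result: NO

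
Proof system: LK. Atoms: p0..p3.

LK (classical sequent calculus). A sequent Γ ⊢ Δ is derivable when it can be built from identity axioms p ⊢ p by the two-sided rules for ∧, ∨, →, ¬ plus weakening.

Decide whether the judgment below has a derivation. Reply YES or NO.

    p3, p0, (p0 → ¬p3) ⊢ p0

Derivation (root first):
[→L] p3, p0, (p0 → ¬p3) ⊢ p0
  [WR] p0 ⊢ p0, p0
    [Ax] p0 ⊢ p0
  [¬L] p3, ¬p3 ⊢ 
    [Ax] p3 ⊢ p3

Result: YES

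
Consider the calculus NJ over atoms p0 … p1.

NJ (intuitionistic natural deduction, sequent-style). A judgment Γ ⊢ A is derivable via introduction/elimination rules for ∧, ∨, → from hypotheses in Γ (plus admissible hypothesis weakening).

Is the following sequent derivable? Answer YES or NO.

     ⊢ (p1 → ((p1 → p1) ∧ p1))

Proof tree:
[→I]  ⊢ (p1 → ((p1 → p1) ∧ p1))
  [∧I] p1 ⊢ ((p1 → p1) ∧ p1)
    [→I]  ⊢ (p1 → p1)
      [Ax] p1 ⊢ p1
    [Ax] p1 ⊢ p1

Result: YES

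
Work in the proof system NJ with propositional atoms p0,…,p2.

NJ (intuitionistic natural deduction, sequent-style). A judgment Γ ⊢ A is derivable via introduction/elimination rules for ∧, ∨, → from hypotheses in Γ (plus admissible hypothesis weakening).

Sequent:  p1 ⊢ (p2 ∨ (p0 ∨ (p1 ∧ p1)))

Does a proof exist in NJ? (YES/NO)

Proof tree:
[∨I₂] p1 ⊢ (p2 ∨ (p0 ∨ (p1 ∧ p1)))
  [∨I₂] p1 ⊢ (p0 ∨ (p1 ∧ p1))
    [∧I] p1 ⊢ (p1 ∧ p1)
      [Ax] p1 ⊢ p1
      [Ax] p1 ⊢ p1

Result: YES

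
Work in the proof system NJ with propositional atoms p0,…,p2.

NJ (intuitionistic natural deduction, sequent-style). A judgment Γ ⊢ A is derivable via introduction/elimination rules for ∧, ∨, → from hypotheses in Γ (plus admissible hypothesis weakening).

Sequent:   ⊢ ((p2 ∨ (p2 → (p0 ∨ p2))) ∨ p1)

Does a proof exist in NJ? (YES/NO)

Derivation (root first):
[∨I₁]  ⊢ ((p2 ∨ (p2 → (p0 ∨ p2))) ∨ p1)
  [∨I₂]  ⊢ (p2 ∨ (p2 → (p0 ∨ p2)))
    [→I]  ⊢ (p2 → (p0 ∨ p2))
      [∨I₂] p2 ⊢ (p0 ∨ p2)
        [Ax] p2 ⊢ p2

Result: YES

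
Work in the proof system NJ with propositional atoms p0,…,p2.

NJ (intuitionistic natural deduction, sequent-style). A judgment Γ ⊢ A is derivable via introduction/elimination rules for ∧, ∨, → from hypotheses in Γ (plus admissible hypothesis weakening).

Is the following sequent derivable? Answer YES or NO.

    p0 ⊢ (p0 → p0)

Proof tree:
[→I] p0 ⊢ (p0 → p0)
  [Wk] p0, p0 ⊢ p0
    [Ax] p0 ⊢ p0

Result: YES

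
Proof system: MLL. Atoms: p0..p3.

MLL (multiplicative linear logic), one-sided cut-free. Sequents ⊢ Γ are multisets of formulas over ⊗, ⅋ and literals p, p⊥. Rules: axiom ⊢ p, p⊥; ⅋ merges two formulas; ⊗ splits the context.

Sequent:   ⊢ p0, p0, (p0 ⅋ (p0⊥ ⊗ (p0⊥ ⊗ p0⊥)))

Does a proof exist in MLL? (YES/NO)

Derivation (root first):
[⅋]  ⊢ p0, p0, (p0 ⅋ (p0⊥ ⊗ (p0⊥ ⊗ p0⊥)))
  [⊗]  ⊢ p0, p0, p0, (p0⊥ ⊗ (p0⊥ ⊗ p0⊥))
    [Ax]  ⊢ p0, p0⊥
    [⊗]  ⊢ p0, p0, (p0⊥ ⊗ p0⊥)
      [Ax]  ⊢ p0, p0⊥
      [Ax]  ⊢ p0, p0⊥

Result: YES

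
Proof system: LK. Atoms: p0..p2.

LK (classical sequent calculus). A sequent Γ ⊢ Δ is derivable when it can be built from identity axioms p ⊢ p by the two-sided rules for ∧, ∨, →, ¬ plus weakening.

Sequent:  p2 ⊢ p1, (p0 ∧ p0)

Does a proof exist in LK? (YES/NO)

Enumerate valuations to refute Γ ⊢ Δ:
  v=000: Γ:[p2=F] Δ:[p1=F, (p0 ∧ p0)=F] refutes=False
  v=001: Γ:[p2=T] Δ:[p1=F, (p0 ∧ p0)=F] refutes=True  ← countermodel

Result: NO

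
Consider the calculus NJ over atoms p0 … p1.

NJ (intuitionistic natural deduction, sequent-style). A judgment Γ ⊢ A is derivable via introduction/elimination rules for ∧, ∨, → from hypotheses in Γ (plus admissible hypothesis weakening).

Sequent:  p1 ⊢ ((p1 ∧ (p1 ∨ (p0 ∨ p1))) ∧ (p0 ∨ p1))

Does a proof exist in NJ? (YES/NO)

Derivation trace:
[∧I] p1 ⊢ ((p1 ∧ (p1 ∨ (p0 ∨ p1))) ∧ (p0 ∨ p1))
  [∧I] p1 ⊢ (p1 ∧ (p1 ∨ (p0 ∨ p1)))
    [Ax] p1 ⊢ p1
    [∨I₂] p1 ⊢ (p1 ∨ (p0 ∨ p1))
      [∨I₂] p1 ⊢ (p0 ∨ p1)
        [Ax] p1 ⊢ p1
  [∨I₂] p1 ⊢ (p0 ∨ p1)
    [Ax] p1 ⊢ p1

Result: YES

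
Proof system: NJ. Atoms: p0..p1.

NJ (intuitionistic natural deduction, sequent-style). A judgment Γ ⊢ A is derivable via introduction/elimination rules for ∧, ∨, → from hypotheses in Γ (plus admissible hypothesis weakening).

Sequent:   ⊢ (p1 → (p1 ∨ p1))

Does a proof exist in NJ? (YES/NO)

Derivation (root first):
[→I]  ⊢ (p1 → (p1 ∨ p1))
  [∨I₁] p1 ⊢ (p1 ∨ p1)
    [Ax] p1 ⊢ p1

Result: YES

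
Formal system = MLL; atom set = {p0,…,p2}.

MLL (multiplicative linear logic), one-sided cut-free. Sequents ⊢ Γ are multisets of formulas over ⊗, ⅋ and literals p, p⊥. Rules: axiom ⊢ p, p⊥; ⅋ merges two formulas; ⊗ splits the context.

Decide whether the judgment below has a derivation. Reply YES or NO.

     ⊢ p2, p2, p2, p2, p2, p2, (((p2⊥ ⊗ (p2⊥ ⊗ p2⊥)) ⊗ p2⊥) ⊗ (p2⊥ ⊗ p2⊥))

Proof tree:
[⊗]  ⊢ p2, p2, p2, p2, p2, p2, (((p2⊥ ⊗ (p2⊥ ⊗ p2⊥)) ⊗ p2⊥) ⊗ (p2⊥ ⊗ p2⊥))
  [⊗]  ⊢ p2, p2, p2, p2, ((p2⊥ ⊗ (p2⊥ ⊗ p2⊥)) ⊗ p2⊥)
    [⊗]  ⊢ p2, p2, p2, (p2⊥ ⊗ (p2⊥ ⊗ p2⊥))
      [Ax]  ⊢ p2, p2⊥
      [⊗]  ⊢ p2, p2, (p2⊥ ⊗ p2⊥)
        [Ax]  ⊢ p2, p2⊥
        [Ax]  ⊢ p2, p2⊥
    [Ax]  ⊢ p2, p2⊥
  [⊗]  ⊢ p2, p2, (p2⊥ ⊗ p2⊥)
    [Ax]  ⊢ p2, p2⊥
    [Ax]  ⊢ p2, p2⊥

Result: YES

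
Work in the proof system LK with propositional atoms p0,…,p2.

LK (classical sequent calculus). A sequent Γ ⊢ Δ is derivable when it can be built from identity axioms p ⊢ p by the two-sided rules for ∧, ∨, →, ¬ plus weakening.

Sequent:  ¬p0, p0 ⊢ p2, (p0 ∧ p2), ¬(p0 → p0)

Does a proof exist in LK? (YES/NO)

Derivation (root first):
[¬R] ¬p0, p0 ⊢ p2, (p0 ∧ p2), ¬(p0 → p0)
  [∧R] (p0 → p0), ¬p0, p0 ⊢ p2, (p0 ∧ p2)
    [→L] p0, (p0 → p0) ⊢ p2, p0
      [Ax] p0 ⊢ p0
      [WR] p0 ⊢ p0, p2
        [Ax] p0 ⊢ p0
    [¬L] p0, ¬p0 ⊢ p2
      [WR] p0 ⊢ p0, p2
        [Ax] p0 ⊢ p0

Result: YES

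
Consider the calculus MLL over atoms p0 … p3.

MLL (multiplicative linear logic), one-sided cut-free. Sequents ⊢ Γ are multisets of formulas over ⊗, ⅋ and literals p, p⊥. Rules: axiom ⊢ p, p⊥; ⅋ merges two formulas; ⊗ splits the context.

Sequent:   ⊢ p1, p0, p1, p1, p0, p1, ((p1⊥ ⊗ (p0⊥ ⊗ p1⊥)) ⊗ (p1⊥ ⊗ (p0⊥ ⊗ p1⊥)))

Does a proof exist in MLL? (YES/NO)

Derivation trace:
[⊗]  ⊢ p1, p0, p1, p1, p0, p1, ((p1⊥ ⊗ (p0⊥ ⊗ p1⊥)) ⊗ (p1⊥ ⊗ (p0⊥ ⊗ p1⊥)))
  [⊗]  ⊢ p1, p0, p1, (p1⊥ ⊗ (p0⊥ ⊗ p1⊥))
    [Ax]  ⊢ p1, p1⊥
    [⊗]  ⊢ p0, p1, (p0⊥ ⊗ p1⊥)
      [Ax]  ⊢ p0, p0⊥
      [Ax]  ⊢ p1, p1⊥
  [⊗]  ⊢ p1, p0, p1, (p1⊥ ⊗ (p0⊥ ⊗ p1⊥))
    [Ax]  ⊢ p1, p1⊥
    [⊗]  ⊢ p0, p1, (p0⊥ ⊗ p1⊥)
      [Ax]  ⊢ p0, p0⊥
      [Ax]  ⊢ p1, p1⊥

Result: YES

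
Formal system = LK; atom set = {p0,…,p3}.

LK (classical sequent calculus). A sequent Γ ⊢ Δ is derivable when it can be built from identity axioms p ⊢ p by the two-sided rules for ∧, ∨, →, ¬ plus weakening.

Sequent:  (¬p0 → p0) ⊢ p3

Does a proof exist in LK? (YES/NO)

Search for a countermodel by truth-table:
  v=0000: Γ:[(¬p0 → p0)=F] Δ:[p3=F] refutes=False
  v=0001: Γ:[(¬p0 → p0)=F] Δ:[p3=T] refutes=False
  v=0010: Γ:[(¬p0 → p0)=F] Δ:[p3=F] refutes=False
  v=0011: Γ:[(¬p0 → p0)=F] Δ:[p3=T] refutes=False
  v=0100: Γ:[(¬p0 → p0)=F] Δ:[p3=F] refutes=False
  v=0101: Γ:[(¬p0 → p0)=F] Δ:[p3=T] refutes=False
  v=0110: Γ:[(¬p0 → p0)=F] Δ:[p3=F] refutes=False
  v=0111: Γ:[(¬p0 → p0)=F] Δ:[p3=T] refutes=False
  v=1000: Γ:[(¬p0 → p0)=T] Δ:[p3=F] refutes=True  ← countermodel

Result: NO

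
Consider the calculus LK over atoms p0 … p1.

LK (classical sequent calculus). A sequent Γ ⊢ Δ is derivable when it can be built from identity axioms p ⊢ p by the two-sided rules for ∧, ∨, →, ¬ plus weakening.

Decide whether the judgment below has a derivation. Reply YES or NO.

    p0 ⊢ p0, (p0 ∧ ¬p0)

Proof tree:
[∧R] p0 ⊢ p0, (p0 ∧ ¬p0)
  [Ax] p0 ⊢ p0
  [¬R]  ⊢ p0, ¬p0
    [Ax] p0 ⊢ p0

Result: YES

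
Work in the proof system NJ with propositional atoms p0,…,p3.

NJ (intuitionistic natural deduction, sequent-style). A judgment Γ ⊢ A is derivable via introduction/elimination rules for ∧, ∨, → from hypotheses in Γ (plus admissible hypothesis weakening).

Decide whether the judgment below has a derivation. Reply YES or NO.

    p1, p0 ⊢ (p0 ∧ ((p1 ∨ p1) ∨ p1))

Proof tree:
[∧I] p1, p0 ⊢ (p0 ∧ ((p1 ∨ p1) ∨ p1))
  [Ax] p0 ⊢ p0
  [∨I₁] p1 ⊢ ((p1 ∨ p1) ∨ p1)
    [∨I₂] p1 ⊢ (p1 ∨ p1)
      [Ax] p1 ⊢ p1

Result: YES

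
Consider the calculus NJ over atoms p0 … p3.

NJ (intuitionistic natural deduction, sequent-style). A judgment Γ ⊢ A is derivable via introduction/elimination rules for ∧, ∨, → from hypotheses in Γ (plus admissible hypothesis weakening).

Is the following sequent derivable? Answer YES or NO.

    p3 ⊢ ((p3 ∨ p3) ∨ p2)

Derivation (root first):
[∨I₁] p3 ⊢ ((p3 ∨ p3) ∨ p2)
  [∨I₂] p3 ⊢ (p3 ∨ p3)
    [Ax] p3 ⊢ p3

Result: YES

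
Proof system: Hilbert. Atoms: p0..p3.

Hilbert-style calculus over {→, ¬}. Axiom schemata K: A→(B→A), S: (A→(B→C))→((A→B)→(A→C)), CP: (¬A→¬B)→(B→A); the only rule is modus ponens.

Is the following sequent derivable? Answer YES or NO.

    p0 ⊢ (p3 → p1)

Truth-table refutation:
  v=0000: Γ:[p0=F] Δ:[(p3 → p1)=T] refutes=False
  v=0001: Γ:[p0=F] Δ:[(p3 → p1)=F] refutes=False
  v=0010: Γ:[p0=F] Δ:[(p3 → p1)=T] refutes=False
  v=0011: Γ:[p0=F] Δ:[(p3 → p1)=F] refutes=False
  v=0100: Γ:[p0=F] Δ:[(p3 → p1)=T] refutes=False
  v=0101: Γ:[p0=F] Δ:[(p3 → p1)=T] refutes=False
  v=0110: Γ:[p0=F] Δ:[(p3 → p1)=T] refutes=False
  v=0111: Γ:[p0=F] Δ:[(p3 → p1)=T] refutes=False
  v=1000: Γ:[p0=T] Δ:[(p3 → p1)=T] refutes=False
  v=1001: Γ:[p0=T] Δ:[(p3 → p1)=F] refutes=True  ← countermodel

Result: NO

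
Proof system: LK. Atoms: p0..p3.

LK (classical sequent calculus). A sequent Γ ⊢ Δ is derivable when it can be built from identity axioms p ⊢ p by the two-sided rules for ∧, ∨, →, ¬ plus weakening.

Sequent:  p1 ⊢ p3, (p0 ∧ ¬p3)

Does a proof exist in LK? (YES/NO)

Truth-table refutation:
  v=0000: Γ:[p1=F] Δ:[p3=F, (p0 ∧ ¬p3)=F] refutes=False
  v=0001: Γ:[p1=F] Δ:[p3=T, (p0 ∧ ¬p3)=F] refutes=False
  v=0010: Γ:[p1=F] Δ:[p3=F, (p0 ∧ ¬p3)=F] refutes=False
  v=0011: Γ:[p1=F] Δ:[p3=T, (p0 ∧ ¬p3)=F] refutes=False
  v=0100: Γ:[p1=T] Δ:[p3=F, (p0 ∧ ¬p3)=F] refutes=True  ← countermodel

Result: NO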